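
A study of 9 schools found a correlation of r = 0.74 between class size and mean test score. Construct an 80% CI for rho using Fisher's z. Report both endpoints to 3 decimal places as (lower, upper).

(0.403, 0.900)

Fisher z: z_r = atanh(r) = ½·ln((1+0.74)/(1−0.74)) = 0.950479
SE(z) = 1/√(n−3) = 1/√6 = 0.408248
80% ⇒ z* = 1.282; margin = 1.282·0.408248 = 0.523374
CI on z-scale: (0.427105, 1.473853)
Back-transform: tanh(0.427105) = 0.402899, tanh(1.473853) = 0.900310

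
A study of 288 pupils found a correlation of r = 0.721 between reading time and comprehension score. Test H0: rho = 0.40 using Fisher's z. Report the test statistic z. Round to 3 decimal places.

8.206

Fisher z: atanh(0.721) = 0.909725, atanh(0.40) = 0.423649
z = (z_r − z_0)·√(n−3) = (0.909725 − 0.423649)·√285 = 0.486076 · 16.881943 = 8.206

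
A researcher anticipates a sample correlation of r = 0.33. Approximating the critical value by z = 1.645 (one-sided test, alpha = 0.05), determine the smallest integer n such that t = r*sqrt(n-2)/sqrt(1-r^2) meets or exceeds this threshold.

25

r√(n−2)/√(1−r²) ≥ 1.645  ⇔  n−2 ≥ (1.645)²·(1−r²)/r²
(1−r²)/r² = (1−0.1089)/0.1089 = 8.1827
n ≥ 2 + 2.706025·8.1827 = 2 + 22.1426 = 24.1426
⌈24.1426⌉ = 25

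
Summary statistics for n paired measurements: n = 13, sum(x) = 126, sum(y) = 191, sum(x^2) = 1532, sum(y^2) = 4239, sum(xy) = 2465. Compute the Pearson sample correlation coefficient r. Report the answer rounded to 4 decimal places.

Numerator: nΣxy − (Σx)(Σy) = 13·2465 − (126)(191) = 7979
Denominator: √[(nΣx²−(Σx)²)(nΣy²−(Σy)²)]
  nΣx²−(Σx)² = 13·1532 − 15876 = 4040;  nΣy²−(Σy)² = 13·4239 − 36481 = 18626
  √(4040·18626) = √75249040 = 8674.6205
r = 7979 / 8674.6205 = 0.9198

0.9198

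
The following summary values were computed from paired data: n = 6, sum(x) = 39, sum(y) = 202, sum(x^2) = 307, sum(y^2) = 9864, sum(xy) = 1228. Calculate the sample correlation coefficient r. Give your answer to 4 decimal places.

Numerator: nΣxy − (Σx)(Σy) = 6·1228 − (39)(202) = -510
Denominator: √[(nΣx²−(Σx)²)(nΣy²−(Σy)²)]
  nΣx²−(Σx)² = 6·307 − 1521 = 321;  nΣy²−(Σy)² = 6·9864 − 40804 = 18380
  √(321·18380) = √5899980 = 2428.9874
r = -510 / 2428.9874 = -0.2100

-0.2100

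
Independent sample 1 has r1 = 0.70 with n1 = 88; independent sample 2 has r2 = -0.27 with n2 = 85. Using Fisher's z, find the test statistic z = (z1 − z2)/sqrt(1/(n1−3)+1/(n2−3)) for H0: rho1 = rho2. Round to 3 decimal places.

Fisher z-transforms: z1 = atanh(0.70) = 0.867301, z2 = atanh(-0.27) = -0.276864; difference d = 1.144165
Var(d) = 1/85 + 1/82 = 0.0117647 + 0.0121951 = 0.0239598
z = d/√Var(d) = 1.144165 / √0.0239598 = 1.144165 / 0.154790 = 7.392

7.392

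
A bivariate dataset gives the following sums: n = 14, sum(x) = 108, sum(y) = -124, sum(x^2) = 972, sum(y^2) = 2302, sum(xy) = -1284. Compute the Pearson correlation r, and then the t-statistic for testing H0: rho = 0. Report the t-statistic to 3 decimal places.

-4.633

Numerator: nΣxy − (Σx)(Σy) = 14·(-1284) − (108)(-124) = -4584
Denominator: √[(nΣx²−(Σx)²)(nΣy²−(Σy)²)]
  nΣx²−(Σx)² = 14·972 − 11664 = 1944;  nΣy²−(Σy)² = 14·2302 − 15376 = 16852
  √(1944·16852) = √32760288 = 5723.6604
r = -4584 / 5723.6604 = -0.8009
t = r·√(n−2)/√(1−r²) = -0.8009·√12 / √(1−0.641441) = -2.774399 / 0.598798 = -4.633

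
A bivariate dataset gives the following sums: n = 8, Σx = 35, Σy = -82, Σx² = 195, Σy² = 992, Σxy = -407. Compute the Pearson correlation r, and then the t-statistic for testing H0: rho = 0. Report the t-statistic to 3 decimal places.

Numerator: nΣxy − (Σx)(Σy) = 8·(-407) − (35)(-82) = -386
Denominator: √[(nΣx²−(Σx)²)(nΣy²−(Σy)²)]
  nΣx²−(Σx)² = 8·195 − 1225 = 335;  nΣy²−(Σy)² = 8·992 − 6724 = 1212
  √(335·1212) = √406020 = 637.1970
r = -386 / 637.1970 = -0.6058
t = r·√(n−2)/√(1−r²) = -0.6058·√6 / √(1−0.366994) = -1.483901 / 0.795617 = -1.865

-1.865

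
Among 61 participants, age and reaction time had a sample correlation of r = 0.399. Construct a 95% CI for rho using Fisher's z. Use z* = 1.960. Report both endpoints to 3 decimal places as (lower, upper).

(0.164, 0.591)

z_r = atanh(0.399) = 0.422459;  SE = 1/√(n−3) = 1/√58 = 0.131306
z-limits: 0.422459 ± 1.960·0.131306 = 0.422459 ± 0.257360 = [0.165099, 0.679819]
ρ-limits: (tanh 0.165099, tanh 0.679819) = (0.164, 0.591)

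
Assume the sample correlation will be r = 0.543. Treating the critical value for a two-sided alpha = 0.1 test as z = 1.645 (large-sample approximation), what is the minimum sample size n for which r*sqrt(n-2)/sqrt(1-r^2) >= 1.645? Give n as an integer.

9

Need r·√(n−2)/√(1−r²) ≥ 1.645
√(n−2) ≥ 1.645·√(1−0.294849) / 0.543 = 1.645·0.839733 / 0.543 = 2.5439
n−2 ≥ 6.4714  ⇒  n ≥ 8.4714
Smallest integer n = 9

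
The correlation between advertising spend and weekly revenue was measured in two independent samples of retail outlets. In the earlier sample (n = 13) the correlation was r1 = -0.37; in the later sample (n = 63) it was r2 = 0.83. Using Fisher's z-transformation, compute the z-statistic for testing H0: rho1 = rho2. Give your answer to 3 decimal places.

-4.616

Fisher z-transforms: z1 = atanh(-0.37) = -0.388423, z2 = atanh(0.83) = 1.188136; difference d = -1.576559
Var(d) = 1/10 + 1/60 = 0.1000000 + 0.0166667 = 0.1166667
z = d/√Var(d) = -1.576559 / √0.1166667 = -1.576559 / 0.341565 = -4.616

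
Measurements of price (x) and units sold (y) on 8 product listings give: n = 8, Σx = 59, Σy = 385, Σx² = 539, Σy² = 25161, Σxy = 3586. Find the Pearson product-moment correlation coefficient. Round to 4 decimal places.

0.8995

S_xy = nΣxy − ΣxΣy = 8·3586 − 59·385 = 28688 − 22715 = 5973
S_xx = nΣx² − (Σx)² = 8·539 − 59² = 4312 − 3481 = 831
S_yy = nΣy² − (Σy)² = 8·25161 − 385² = 201288 − 148225 = 53063
r = S_xy / √(S_xx·S_yy) = 5973 / √(831·53063) = 5973 / √44095353 = 5973 / 6640.4332 = 0.8995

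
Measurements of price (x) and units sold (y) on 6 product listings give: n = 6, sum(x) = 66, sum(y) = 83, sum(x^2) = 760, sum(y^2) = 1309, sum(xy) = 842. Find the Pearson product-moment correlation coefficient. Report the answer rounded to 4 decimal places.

-0.9601

Numerator: nΣxy − (Σx)(Σy) = 6·842 − (66)(83) = -426
Denominator: √[(nΣx²−(Σx)²)(nΣy²−(Σy)²)]
  nΣx²−(Σx)² = 6·760 − 4356 = 204;  nΣy²−(Σy)² = 6·1309 − 6889 = 965
  √(204·965) = √196860 = 443.6891
r = -426 / 443.6891 = -0.9601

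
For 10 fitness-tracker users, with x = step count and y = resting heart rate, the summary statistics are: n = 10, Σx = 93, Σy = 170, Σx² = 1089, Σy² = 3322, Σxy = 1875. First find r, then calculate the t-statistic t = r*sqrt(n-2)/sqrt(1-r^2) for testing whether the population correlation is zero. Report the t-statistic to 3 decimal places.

8.164

S_xy = nΣxy − ΣxΣy = 10·1875 − 93·170 = 18750 − 15810 = 2940
S_xx = nΣx² − (Σx)² = 10·1089 − 93² = 10890 − 8649 = 2241
S_yy = nΣy² − (Σy)² = 10·3322 − 170² = 33220 − 28900 = 4320
r = S_xy / √(S_xx·S_yy) = 2940 / √(2241·4320) = 2940 / √9681120 = 2940 / 3111.4498 = 0.9449
t = r·√(n−2)/√(1−r²) = 0.9449·√8 / √(1−0.892836) = 2.672581 / 0.327359 = 8.164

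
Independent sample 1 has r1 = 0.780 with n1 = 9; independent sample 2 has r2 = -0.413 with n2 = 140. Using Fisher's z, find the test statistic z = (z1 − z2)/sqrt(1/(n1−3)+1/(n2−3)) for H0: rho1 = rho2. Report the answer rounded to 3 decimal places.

3.559

Fisher z-transforms: z1 = atanh(0.780) = 1.045371, z2 = atanh(-0.413) = -0.439223; difference d = 1.484594
Var(d) = 1/6 + 1/137 = 0.1666667 + 0.0072993 = 0.1739660
z = d/√Var(d) = 1.484594 / √0.1739660 = 1.484594 / 0.417092 = 3.559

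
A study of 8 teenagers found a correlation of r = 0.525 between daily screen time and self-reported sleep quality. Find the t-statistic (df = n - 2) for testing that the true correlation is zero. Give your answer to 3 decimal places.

1.511

t = r·√(n−2) / √(1−r²) with r = 0.525, n = 8
  = 0.525·√6 / √(1 − 0.275625)
  = 0.525·2.449490 / 0.851102
  = 1.285982 / 0.851102 = 1.511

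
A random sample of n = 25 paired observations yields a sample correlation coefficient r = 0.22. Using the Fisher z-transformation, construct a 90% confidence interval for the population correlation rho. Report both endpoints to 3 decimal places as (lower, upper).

z_r = atanh(0.22) = 0.223656;  SE = 1/√(n−3) = 1/√22 = 0.213201
z-limits: 0.223656 ± 1.645·0.213201 = 0.223656 ± 0.350716 = [-0.127060, 0.574372]
ρ-limits: (tanh -0.127060, tanh 0.574372) = (-0.126, 0.519)

(-0.126, 0.519)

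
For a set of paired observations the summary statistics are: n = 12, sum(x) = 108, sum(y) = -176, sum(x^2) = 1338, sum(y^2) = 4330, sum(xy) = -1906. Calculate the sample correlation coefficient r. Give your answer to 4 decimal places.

S_xy = nΣxy − ΣxΣy = 12·(-1906) − 108·(-176) = -22872 − (-19008) = -3864
S_xx = nΣx² − (Σx)² = 12·1338 − 108² = 16056 − 11664 = 4392
S_yy = nΣy² − (Σy)² = 12·4330 − (-176)² = 51960 − 30976 = 20984
r = S_xy / √(S_xx·S_yy) = -3864 / √(4392·20984) = -3864 / √92161728 = -3864 / 9600.0900 = -0.4025

-0.4025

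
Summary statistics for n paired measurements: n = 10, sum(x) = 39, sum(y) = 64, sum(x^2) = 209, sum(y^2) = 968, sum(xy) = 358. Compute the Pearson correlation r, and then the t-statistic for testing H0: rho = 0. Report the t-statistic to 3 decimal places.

Numerator: nΣxy − (Σx)(Σy) = 10·358 − (39)(64) = 1084
Denominator: √[(nΣx²−(Σx)²)(nΣy²−(Σy)²)]
  nΣx²−(Σx)² = 10·209 − 1521 = 569;  nΣy²−(Σy)² = 10·968 − 4096 = 5584
  √(569·5584) = √3177296 = 1782.4971
r = 1084 / 1782.4971 = 0.6081
t = r·√(n−2)/√(1−r²) = 0.6081·√8 / √(1−0.369786) = 1.719967 / 0.793860 = 2.167

2.167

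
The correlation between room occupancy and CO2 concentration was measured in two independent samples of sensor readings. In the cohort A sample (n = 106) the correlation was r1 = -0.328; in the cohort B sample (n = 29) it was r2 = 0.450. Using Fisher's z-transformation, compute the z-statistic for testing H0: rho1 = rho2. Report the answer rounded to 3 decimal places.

-3.760

Fisher z-transforms: z1 = atanh(-0.328) = -0.340585, z2 = atanh(0.450) = 0.484700; difference d = -0.825285
Var(d) = 1/103 + 1/26 = 0.0097087 + 0.0384615 = 0.0481702
z = d/√Var(d) = -0.825285 / √0.0481702 = -0.825285 / 0.219477 = -3.760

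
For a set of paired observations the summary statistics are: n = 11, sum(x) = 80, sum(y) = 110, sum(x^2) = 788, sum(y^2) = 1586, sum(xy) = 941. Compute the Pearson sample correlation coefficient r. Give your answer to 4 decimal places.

0.4454

S_xy = nΣxy − ΣxΣy = 11·941 − 80·110 = 10351 − 8800 = 1551
S_xx = nΣx² − (Σx)² = 11·788 − 80² = 8668 − 6400 = 2268
S_yy = nΣy² − (Σy)² = 11·1586 − 110² = 17446 − 12100 = 5346
r = S_xy / √(S_xx·S_yy) = 1551 / √(2268·5346) = 1551 / √12124728 = 1551 / 3482.0580 = 0.4454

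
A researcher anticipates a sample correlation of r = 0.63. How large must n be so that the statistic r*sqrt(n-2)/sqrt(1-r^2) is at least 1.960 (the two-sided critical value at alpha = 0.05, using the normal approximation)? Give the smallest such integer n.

8

r√(n−2)/√(1−r²) ≥ 1.960  ⇔  n−2 ≥ (1.960)²·(1−r²)/r²
(1−r²)/r² = (1−0.3969)/0.3969 = 1.5195
n ≥ 2 + 3.8416·1.5195 = 2 + 5.8373 = 7.8373
⌈7.8373⌉ = 8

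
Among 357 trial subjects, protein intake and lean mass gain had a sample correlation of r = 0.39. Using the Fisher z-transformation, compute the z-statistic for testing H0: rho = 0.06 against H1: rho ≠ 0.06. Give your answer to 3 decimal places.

Fisher z: atanh(0.39) = 0.411800, atanh(0.06) = 0.060072
z = (z_r − z_0)·√(n−3) = (0.411800 − 0.060072)·√354 = 0.351728 · 18.814888 = 6.618

6.618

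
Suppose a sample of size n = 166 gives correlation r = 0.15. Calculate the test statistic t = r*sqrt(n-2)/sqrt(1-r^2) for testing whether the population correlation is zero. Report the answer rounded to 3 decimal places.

1 − r² = 1 − 0.0225 = 0.9775;  √(1−r²) = 0.988686
√(n−2) = √164 = 12.806248
t = r·√(n−2)/√(1−r²) = 0.15 · 12.806248 / 0.988686 = 1.943

1.943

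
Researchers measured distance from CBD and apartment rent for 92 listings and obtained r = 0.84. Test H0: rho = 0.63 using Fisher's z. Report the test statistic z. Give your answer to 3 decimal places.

Fisher z: atanh(0.84) = 1.221174, atanh(0.63) = 0.741416
z = (z_r − z_0)·√(n−3) = (1.221174 − 0.741416)·√89 = 0.479758 · 9.433981 = 4.526

4.526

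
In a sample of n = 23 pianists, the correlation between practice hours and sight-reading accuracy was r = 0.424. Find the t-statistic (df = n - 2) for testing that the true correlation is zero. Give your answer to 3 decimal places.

t = r·√(n−2) / √(1−r²) with r = 0.424, n = 23
  = 0.424·√21 / √(1 − 0.179776)
  = 0.424·4.582576 / 0.905662
  = 1.943012 / 0.905662 = 2.145

2.145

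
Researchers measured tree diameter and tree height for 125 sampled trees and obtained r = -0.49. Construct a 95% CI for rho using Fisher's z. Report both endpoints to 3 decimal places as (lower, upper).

(-0.613, -0.344)

Fisher z: z_r = atanh(r) = ½·ln((1+(-0.49))/(1−(-0.49))) = -0.536060
SE(z) = 1/√(n−3) = 1/√122 = 0.090536
95% ⇒ z* = 1.960; margin = 1.960·0.090536 = 0.177451
CI on z-scale: (-0.713511, -0.358609)
Back-transform: tanh(-0.713511) = -0.612874, tanh(-0.358609) = -0.343988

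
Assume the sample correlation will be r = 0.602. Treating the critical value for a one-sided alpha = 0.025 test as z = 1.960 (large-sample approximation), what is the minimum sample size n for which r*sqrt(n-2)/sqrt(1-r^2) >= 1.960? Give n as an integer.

9

Need r·√(n−2)/√(1−r²) ≥ 1.960
√(n−2) ≥ 1.960·√(1−0.362404) / 0.602 = 1.960·0.798496 / 0.602 = 2.5998
n−2 ≥ 6.7590  ⇒  n ≥ 8.7590
Smallest integer n = 9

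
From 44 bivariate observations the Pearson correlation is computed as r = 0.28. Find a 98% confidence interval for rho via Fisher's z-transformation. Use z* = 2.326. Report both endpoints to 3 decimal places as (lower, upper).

Fisher z: z_r = atanh(r) = ½·ln((1+0.28)/(1−0.28)) = 0.287682
SE(z) = 1/√(n−3) = 1/√41 = 0.156174
98% ⇒ z* = 2.326; margin = 2.326·0.156174 = 0.363261
CI on z-scale: (-0.075579, 0.650943)
Back-transform: tanh(-0.075579) = -0.075435, tanh(0.650943) = 0.572304

(-0.075, 0.572)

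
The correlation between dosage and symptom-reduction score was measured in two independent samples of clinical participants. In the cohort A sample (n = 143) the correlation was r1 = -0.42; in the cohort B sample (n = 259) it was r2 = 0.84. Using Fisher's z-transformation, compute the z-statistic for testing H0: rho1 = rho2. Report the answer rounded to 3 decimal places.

z1 = atanh(-0.42) = -0.447692,  z2 = atanh(0.84) = 1.221174
SE = √(1/(n1−3) + 1/(n2−3)) = √(1/140 + 1/256) = √(0.0071429 + 0.0039062) = √0.0110491 = 0.105115
z = (z1 − z2)/SE = (-0.447692 − 1.221174) / 0.105115 = -1.668866 / 0.105115 = -15.877

-15.877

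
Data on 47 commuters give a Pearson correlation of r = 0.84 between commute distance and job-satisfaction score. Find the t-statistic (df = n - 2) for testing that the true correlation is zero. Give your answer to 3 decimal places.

1 − r² = 1 − 0.7056 = 0.2944;  √(1−r²) = 0.542586
√(n−2) = √45 = 6.708204
t = r·√(n−2)/√(1−r²) = 0.84 · 6.708204 / 0.542586 = 10.385

10.385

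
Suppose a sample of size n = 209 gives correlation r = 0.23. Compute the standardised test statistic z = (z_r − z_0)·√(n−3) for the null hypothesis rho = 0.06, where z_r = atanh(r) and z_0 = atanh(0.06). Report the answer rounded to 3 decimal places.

2.499

z_r = atanh(0.23) = 0.234189,  z_0 = atanh(0.06) = 0.060072
SE = 1/√(n−3) = 1/√206 = 0.069673
z = (z_r − z_0)/SE = (0.234189 − 0.060072) / 0.069673 = 0.174117 / 0.069673 = 2.499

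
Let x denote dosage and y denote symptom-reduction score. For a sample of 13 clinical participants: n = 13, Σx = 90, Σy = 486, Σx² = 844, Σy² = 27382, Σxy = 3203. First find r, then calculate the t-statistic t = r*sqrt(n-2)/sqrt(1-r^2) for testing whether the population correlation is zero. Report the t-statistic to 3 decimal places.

-0.378

Numerator: nΣxy − (Σx)(Σy) = 13·3203 − (90)(486) = -2101
Denominator: √[(nΣx²−(Σx)²)(nΣy²−(Σy)²)]
  nΣx²−(Σx)² = 13·844 − 8100 = 2872;  nΣy²−(Σy)² = 13·27382 − 236196 = 119770
  √(2872·119770) = √343979440 = 18546.6827
r = -2101 / 18546.6827 = -0.1133
t = r·√(n−2)/√(1−r²) = -0.1133·√11 / √(1−0.012837) = -0.375774 / 0.993561 = -0.378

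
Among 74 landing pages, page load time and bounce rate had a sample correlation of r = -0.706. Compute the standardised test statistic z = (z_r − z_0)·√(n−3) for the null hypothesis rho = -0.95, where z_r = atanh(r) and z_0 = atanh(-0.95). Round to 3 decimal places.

Fisher z: atanh(-0.706) = -0.879163, atanh(-0.95) = -1.831781
z = (z_r − z_0)·√(n−3) = (-0.879163 − (-1.831781))·√71 = 0.952618 · 8.426150 = 8.027

8.027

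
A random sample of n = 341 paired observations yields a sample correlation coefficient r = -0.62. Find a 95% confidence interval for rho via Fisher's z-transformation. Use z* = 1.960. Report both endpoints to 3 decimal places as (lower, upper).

(-0.681, -0.550)

z_r = atanh(-0.62) = -0.725005;  SE = 1/√(n−3) = 1/√338 = 0.054393
z-limits: -0.725005 ± 1.960·0.054393 = -0.725005 ± 0.106610 = [-0.831615, -0.618395]
ρ-limits: (tanh -0.831615, tanh -0.618395) = (-0.681, -0.550)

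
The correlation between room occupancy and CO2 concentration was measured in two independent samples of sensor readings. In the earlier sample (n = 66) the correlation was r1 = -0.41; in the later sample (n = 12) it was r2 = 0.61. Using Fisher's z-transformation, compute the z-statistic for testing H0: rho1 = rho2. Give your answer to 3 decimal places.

-3.212

z1 = atanh(-0.41) = -0.435611,  z2 = atanh(0.61) = 0.708921
SE = √(1/(n1−3) + 1/(n2−3)) = √(1/63 + 1/9) = √(0.0158730 + 0.1111111) = √0.1269841 = 0.356348
z = (z1 − z2)/SE = (-0.435611 − 0.708921) / 0.356348 = -1.144532 / 0.356348 = -3.212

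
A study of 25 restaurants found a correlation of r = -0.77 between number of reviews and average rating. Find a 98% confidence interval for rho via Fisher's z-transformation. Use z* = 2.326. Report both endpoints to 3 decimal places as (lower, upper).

(-0.908, -0.481)

z_r = atanh(-0.77) = -1.020328;  SE = 1/√(n−3) = 1/√22 = 0.213201
z-limits: -1.020328 ± 2.326·0.213201 = -1.020328 ± 0.495906 = [-1.516234, -0.524422]
ρ-limits: (tanh -1.516234, tanh -0.524422) = (-0.908, -0.481)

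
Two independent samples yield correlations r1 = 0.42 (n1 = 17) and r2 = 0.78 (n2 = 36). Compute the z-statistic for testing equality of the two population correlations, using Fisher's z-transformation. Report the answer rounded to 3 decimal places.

-1.874

z1 = atanh(0.42) = 0.447692,  z2 = atanh(0.78) = 1.045371
SE = √(1/(n1−3) + 1/(n2−3)) = √(1/14 + 1/33) = √(0.0714286 + 0.0303030) = √0.1017316 = 0.318954
z = (z1 − z2)/SE = (0.447692 − 1.045371) / 0.318954 = -0.597679 / 0.318954 = -1.874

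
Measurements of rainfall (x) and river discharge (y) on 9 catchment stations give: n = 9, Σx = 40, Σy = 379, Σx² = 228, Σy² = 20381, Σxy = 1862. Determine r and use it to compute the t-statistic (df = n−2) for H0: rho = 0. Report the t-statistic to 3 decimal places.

1.076

S_xy = nΣxy − ΣxΣy = 9·1862 − 40·379 = 16758 − 15160 = 1598
S_xx = nΣx² − (Σx)² = 9·228 − 40² = 2052 − 1600 = 452
S_yy = nΣy² − (Σy)² = 9·20381 − 379² = 183429 − 143641 = 39788
r = S_xy / √(S_xx·S_yy) = 1598 / √(452·39788) = 1598 / √17984176 = 1598 / 4240.7754 = 0.3768
t = r·√(n−2)/√(1−r²) = 0.3768·√7 / √(1−0.141978) = 0.996919 / 0.926295 = 1.076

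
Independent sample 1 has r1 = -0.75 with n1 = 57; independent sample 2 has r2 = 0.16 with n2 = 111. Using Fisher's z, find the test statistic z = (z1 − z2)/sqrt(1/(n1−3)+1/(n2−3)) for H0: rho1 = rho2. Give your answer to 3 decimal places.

-6.806

z1 = atanh(-0.75) = -0.972955,  z2 = atanh(0.16) = 0.161387
SE = √(1/(n1−3) + 1/(n2−3)) = √(1/54 + 1/108) = √(0.0185185 + 0.0092593) = √0.0277778 = 0.166667
z = (z1 − z2)/SE = (-0.972955 − 0.161387) / 0.166667 = -1.134342 / 0.166667 = -6.806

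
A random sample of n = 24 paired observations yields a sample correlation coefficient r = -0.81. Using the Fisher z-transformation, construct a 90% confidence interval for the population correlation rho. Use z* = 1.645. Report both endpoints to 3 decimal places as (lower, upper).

(-0.903, -0.646)

Fisher z: z_r = atanh(r) = ½·ln((1+(-0.81))/(1−(-0.81))) = -1.127029
SE(z) = 1/√(n−3) = 1/√21 = 0.218218
90% ⇒ z* = 1.645; margin = 1.645·0.218218 = 0.358969
CI on z-scale: (-1.485998, -0.768060)
Back-transform: tanh(-1.485998) = -0.902586, tanh(-0.768060) = -0.645800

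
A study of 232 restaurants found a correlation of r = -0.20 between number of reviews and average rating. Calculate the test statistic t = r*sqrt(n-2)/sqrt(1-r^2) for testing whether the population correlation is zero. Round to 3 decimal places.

-3.096

t = r·√(n−2) / √(1−r²) with r = -0.20, n = 232
  = -0.20·√230 / √(1 − 0.0400)
  = -0.20·15.165751 / 0.979796
  = -3.033150 / 0.979796 = -3.096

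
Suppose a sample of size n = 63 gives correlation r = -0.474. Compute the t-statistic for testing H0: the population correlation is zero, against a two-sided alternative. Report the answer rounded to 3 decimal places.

-4.204

t = r·√(n−2) / √(1−r²) with r = -0.474, n = 63
  = -0.474·√61 / √(1 − 0.224676)
  = -0.474·7.810250 / 0.880525
  = -3.702058 / 0.880525 = -4.204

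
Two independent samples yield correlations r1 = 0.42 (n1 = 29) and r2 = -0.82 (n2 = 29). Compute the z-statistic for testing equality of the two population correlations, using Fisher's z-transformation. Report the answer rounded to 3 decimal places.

5.785

Fisher z-transforms: z1 = atanh(0.42) = 0.447692, z2 = atanh(-0.82) = -1.156817; difference d = 1.604509
Var(d) = 1/26 + 1/26 = 0.0384615 + 0.0384615 = 0.0769230
z = d/√Var(d) = 1.604509 / √0.0769230 = 1.604509 / 0.277350 = 5.785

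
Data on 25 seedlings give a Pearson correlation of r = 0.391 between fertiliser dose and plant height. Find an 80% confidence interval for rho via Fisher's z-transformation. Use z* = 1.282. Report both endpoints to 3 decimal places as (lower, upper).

Fisher z: z_r = atanh(r) = ½·ln((1+0.391)/(1−0.391)) = 0.412980
SE(z) = 1/√(n−3) = 1/√22 = 0.213201
80% ⇒ z* = 1.282; margin = 1.282·0.213201 = 0.273324
CI on z-scale: (0.139656, 0.686304)
Back-transform: tanh(0.139656) = 0.138755, tanh(0.686304) = 0.595602

(0.139, 0.596)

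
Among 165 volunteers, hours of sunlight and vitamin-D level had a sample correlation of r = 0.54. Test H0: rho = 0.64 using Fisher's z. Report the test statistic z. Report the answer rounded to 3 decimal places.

-1.960

z_r = atanh(0.54) = 0.604156,  z_0 = atanh(0.64) = 0.758174
SE = 1/√(n−3) = 1/√162 = 0.078567
z = (z_r − z_0)/SE = (0.604156 − 0.758174) / 0.078567 = -0.154018 / 0.078567 = -1.960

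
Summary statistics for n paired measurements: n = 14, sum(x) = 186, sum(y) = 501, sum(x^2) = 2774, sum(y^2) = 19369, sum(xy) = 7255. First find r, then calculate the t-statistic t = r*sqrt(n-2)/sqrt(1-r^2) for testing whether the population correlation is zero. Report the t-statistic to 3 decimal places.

7.447

Numerator: nΣxy − (Σx)(Σy) = 14·7255 − (186)(501) = 8384
Denominator: √[(nΣx²−(Σx)²)(nΣy²−(Σy)²)]
  nΣx²−(Σx)² = 14·2774 − 34596 = 4240;  nΣy²−(Σy)² = 14·19369 − 251001 = 20165
  √(4240·20165) = √85499600 = 9246.5994
r = 8384 / 9246.5994 = 0.9067
t = r·√(n−2)/√(1−r²) = 0.9067·√12 / √(1−0.822105) = 3.140901 / 0.421776 = 7.447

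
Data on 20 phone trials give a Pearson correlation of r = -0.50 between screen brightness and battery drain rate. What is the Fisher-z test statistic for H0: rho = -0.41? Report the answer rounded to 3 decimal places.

Fisher z: atanh(-0.50) = -0.549306, atanh(-0.41) = -0.435611
z = (z_r − z_0)·√(n−3) = (-0.549306 − (-0.435611))·√17 = -0.113695 · 4.123106 = -0.469

-0.469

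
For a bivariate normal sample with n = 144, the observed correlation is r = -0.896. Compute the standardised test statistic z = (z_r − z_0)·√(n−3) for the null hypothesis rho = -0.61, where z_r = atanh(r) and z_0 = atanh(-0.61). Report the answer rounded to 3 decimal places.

-8.818

z_r = atanh(-0.896) = -1.451555,  z_0 = atanh(-0.61) = -0.708921
SE = 1/√(n−3) = 1/√141 = 0.084215
z = (z_r − z_0)/SE = (-1.451555 − (-0.708921)) / 0.084215 = -0.742634 / 0.084215 = -8.818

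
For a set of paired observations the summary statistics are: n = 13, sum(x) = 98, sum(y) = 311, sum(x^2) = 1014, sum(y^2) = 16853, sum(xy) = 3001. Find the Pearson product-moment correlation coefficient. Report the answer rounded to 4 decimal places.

0.4079

S_xy = nΣxy − ΣxΣy = 13·3001 − 98·311 = 39013 − 30478 = 8535
S_xx = nΣx² − (Σx)² = 13·1014 − 98² = 13182 − 9604 = 3578
S_yy = nΣy² − (Σy)² = 13·16853 − 311² = 219089 − 96721 = 122368
r = S_xy / √(S_xx·S_yy) = 8535 / √(3578·122368) = 8535 / √437832704 = 8535 / 20924.4523 = 0.4079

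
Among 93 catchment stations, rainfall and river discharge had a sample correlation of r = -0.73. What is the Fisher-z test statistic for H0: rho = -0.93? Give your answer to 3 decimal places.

z_r = atanh(-0.73) = -0.928727,  z_0 = atanh(-0.93) = -1.658390
SE = 1/√(n−3) = 1/√90 = 0.105409
z = (z_r − z_0)/SE = (-0.928727 − (-1.658390)) / 0.105409 = 0.729663 / 0.105409 = 6.922

6.922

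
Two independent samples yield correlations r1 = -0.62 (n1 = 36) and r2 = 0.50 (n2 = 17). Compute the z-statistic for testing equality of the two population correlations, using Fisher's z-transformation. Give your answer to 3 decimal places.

z1 = atanh(-0.62) = -0.725005,  z2 = atanh(0.50) = 0.549306
SE = √(1/(n1−3) + 1/(n2−3)) = √(1/33 + 1/14) = √(0.0303030 + 0.0714286) = √0.1017316 = 0.318954
z = (z1 − z2)/SE = (-0.725005 − 0.549306) / 0.318954 = -1.274311 / 0.318954 = -3.995

-3.995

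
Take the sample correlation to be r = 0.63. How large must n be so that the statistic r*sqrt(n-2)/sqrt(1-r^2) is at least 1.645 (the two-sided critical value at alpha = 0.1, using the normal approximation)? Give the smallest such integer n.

Need r·√(n−2)/√(1−r²) ≥ 1.645
√(n−2) ≥ 1.645·√(1−0.3969) / 0.63 = 1.645·0.776595 / 0.63 = 2.0278
n−2 ≥ 4.1120  ⇒  n ≥ 6.1120
Smallest integer n = 7

7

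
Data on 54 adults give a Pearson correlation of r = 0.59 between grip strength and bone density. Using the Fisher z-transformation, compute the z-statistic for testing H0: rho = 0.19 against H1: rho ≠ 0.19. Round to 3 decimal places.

3.466

Fisher z: atanh(0.59) = 0.677666, atanh(0.19) = 0.192337
z = (z_r − z_0)·√(n−3) = (0.677666 − 0.192337)·√51 = 0.485329 · 7.141428 = 3.466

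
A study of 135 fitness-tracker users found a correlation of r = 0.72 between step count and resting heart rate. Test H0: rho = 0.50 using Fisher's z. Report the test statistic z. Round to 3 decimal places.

Fisher z: atanh(0.72) = 0.907645, atanh(0.50) = 0.549306
z = (z_r − z_0)·√(n−3) = (0.907645 − 0.549306)·√132 = 0.358339 · 11.489125 = 4.117

4.117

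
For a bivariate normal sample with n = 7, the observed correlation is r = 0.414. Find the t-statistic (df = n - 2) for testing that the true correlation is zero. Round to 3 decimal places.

1 − r² = 1 − 0.171396 = 0.828604;  √(1−r²) = 0.910277
√(n−2) = √5 = 2.236068
t = r·√(n−2)/√(1−r²) = 0.414 · 2.236068 / 0.910277 = 1.017

1.017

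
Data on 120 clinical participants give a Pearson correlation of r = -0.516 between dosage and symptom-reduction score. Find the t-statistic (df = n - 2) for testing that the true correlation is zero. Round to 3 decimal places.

1 − r² = 1 − 0.266256 = 0.733744;  √(1−r²) = 0.856589
√(n−2) = √118 = 10.862780
t = r·√(n−2)/√(1−r²) = -0.516 · 10.862780 / 0.856589 = -6.544

-6.544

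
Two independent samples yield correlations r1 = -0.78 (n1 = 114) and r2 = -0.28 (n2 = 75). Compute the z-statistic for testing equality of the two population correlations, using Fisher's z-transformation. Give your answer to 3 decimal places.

-5.007

z1 = atanh(-0.78) = -1.045371,  z2 = atanh(-0.28) = -0.287682
SE = √(1/(n1−3) + 1/(n2−3)) = √(1/111 + 1/72) = √(0.0090090 + 0.0138889) = √0.0228979 = 0.151321
z = (z1 − z2)/SE = (-1.045371 − (-0.287682)) / 0.151321 = -0.757689 / 0.151321 = -5.007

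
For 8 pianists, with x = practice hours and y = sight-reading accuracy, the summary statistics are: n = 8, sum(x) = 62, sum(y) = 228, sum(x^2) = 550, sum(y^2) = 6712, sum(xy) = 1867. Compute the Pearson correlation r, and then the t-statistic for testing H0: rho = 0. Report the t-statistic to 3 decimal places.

S_xy = nΣxy − ΣxΣy = 8·1867 − 62·228 = 14936 − 14136 = 800
S_xx = nΣx² − (Σx)² = 8·550 − 62² = 4400 − 3844 = 556
S_yy = nΣy² − (Σy)² = 8·6712 − 228² = 53696 − 51984 = 1712
r = S_xy / √(S_xx·S_yy) = 800 / √(556·1712) = 800 / √951872 = 800 / 975.6393 = 0.8200
t = r·√(n−2)/√(1−r²) = 0.8200·√6 / √(1−0.672400) = 2.008582 / 0.572364 = 3.509

3.509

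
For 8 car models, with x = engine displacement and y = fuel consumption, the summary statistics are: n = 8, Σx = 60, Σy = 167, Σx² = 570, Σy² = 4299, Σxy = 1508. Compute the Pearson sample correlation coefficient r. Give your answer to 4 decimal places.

0.8181

Numerator: nΣxy − (Σx)(Σy) = 8·1508 − (60)(167) = 2044
Denominator: √[(nΣx²−(Σx)²)(nΣy²−(Σy)²)]
  nΣx²−(Σx)² = 8·570 − 3600 = 960;  nΣy²−(Σy)² = 8·4299 − 27889 = 6503
  √(960·6503) = √6242880 = 2498.5756
r = 2044 / 2498.5756 = 0.8181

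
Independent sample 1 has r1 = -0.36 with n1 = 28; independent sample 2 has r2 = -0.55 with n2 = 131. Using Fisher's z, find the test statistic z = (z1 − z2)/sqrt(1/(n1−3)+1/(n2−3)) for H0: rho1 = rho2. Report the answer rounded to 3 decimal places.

1.104

Fisher z-transforms: z1 = atanh(-0.36) = -0.376886, z2 = atanh(-0.55) = -0.618381; difference d = 0.241495
Var(d) = 1/25 + 1/128 = 0.0400000 + 0.0078125 = 0.0478125
z = d/√Var(d) = 0.241495 / √0.0478125 = 0.241495 / 0.218661 = 1.104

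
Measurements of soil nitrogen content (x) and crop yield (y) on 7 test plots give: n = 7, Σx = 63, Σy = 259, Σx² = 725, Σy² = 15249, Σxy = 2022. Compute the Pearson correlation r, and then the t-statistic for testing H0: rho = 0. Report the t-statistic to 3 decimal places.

-0.773

S_xy = nΣxy − ΣxΣy = 7·2022 − 63·259 = 14154 − 16317 = -2163
S_xx = nΣx² − (Σx)² = 7·725 − 63² = 5075 − 3969 = 1106
S_yy = nΣy² − (Σy)² = 7·15249 − 259² = 106743 − 67081 = 39662
r = S_xy / √(S_xx·S_yy) = -2163 / √(1106·39662) = -2163 / √43866172 = -2163 / 6623.1542 = -0.3266
t = r·√(n−2)/√(1−r²) = -0.3266·√5 / √(1−0.106668) = -0.730300 / 0.945162 = -0.773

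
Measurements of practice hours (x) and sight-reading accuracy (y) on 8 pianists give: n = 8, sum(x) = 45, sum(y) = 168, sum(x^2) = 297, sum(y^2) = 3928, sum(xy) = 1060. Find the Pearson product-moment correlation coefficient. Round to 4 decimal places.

0.8681

S_xy = nΣxy − ΣxΣy = 8·1060 − 45·168 = 8480 − 7560 = 920
S_xx = nΣx² − (Σx)² = 8·297 − 45² = 2376 − 2025 = 351
S_yy = nΣy² − (Σy)² = 8·3928 − 168² = 31424 − 28224 = 3200
r = S_xy / √(S_xx·S_yy) = 920 / √(351·3200) = 920 / √1123200 = 920 / 1059.8113 = 0.8681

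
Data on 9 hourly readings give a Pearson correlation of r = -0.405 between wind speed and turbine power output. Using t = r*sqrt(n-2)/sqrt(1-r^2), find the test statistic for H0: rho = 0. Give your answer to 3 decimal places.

-1.172

1 − r² = 1 − 0.164025 = 0.835975;  √(1−r²) = 0.914317
√(n−2) = √7 = 2.645751
t = r·√(n−2)/√(1−r²) = -0.405 · 2.645751 / 0.914317 = -1.172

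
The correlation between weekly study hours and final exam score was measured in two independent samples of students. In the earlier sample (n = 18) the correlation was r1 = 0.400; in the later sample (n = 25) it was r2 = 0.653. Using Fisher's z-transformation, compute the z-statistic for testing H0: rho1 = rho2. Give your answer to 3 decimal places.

z1 = atanh(0.400) = 0.423649,  z2 = atanh(0.653) = 0.780511
SE = √(1/(n1−3) + 1/(n2−3)) = √(1/15 + 1/22) = √(0.0666667 + 0.0454545) = √0.1121212 = 0.334845
z = (z1 − z2)/SE = (0.423649 − 0.780511) / 0.334845 = -0.356862 / 0.334845 = -1.066

-1.066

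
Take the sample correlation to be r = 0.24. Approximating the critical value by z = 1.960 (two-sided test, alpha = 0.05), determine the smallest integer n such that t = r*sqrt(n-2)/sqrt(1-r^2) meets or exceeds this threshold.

Need r·√(n−2)/√(1−r²) ≥ 1.960
√(n−2) ≥ 1.960·√(1−0.0576) / 0.24 = 1.960·0.970773 / 0.24 = 7.9280
n−2 ≥ 62.8532  ⇒  n ≥ 64.8532
Smallest integer n = 65

65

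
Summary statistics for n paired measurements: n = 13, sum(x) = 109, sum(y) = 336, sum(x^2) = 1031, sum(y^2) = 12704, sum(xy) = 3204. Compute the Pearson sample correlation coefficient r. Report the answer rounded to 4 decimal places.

S_xy = nΣxy − ΣxΣy = 13·3204 − 109·336 = 41652 − 36624 = 5028
S_xx = nΣx² − (Σx)² = 13·1031 − 109² = 13403 − 11881 = 1522
S_yy = nΣy² − (Σy)² = 13·12704 − 336² = 165152 − 112896 = 52256
r = S_xy / √(S_xx·S_yy) = 5028 / √(1522·52256) = 5028 / √79533632 = 5028 / 8918.1630 = 0.5638

0.5638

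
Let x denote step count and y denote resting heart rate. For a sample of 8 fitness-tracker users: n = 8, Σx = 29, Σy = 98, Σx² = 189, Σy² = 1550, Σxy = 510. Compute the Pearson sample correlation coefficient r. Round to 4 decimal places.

Numerator: nΣxy − (Σx)(Σy) = 8·510 − (29)(98) = 1238
Denominator: √[(nΣx²−(Σx)²)(nΣy²−(Σy)²)]
  nΣx²−(Σx)² = 8·189 − 841 = 671;  nΣy²−(Σy)² = 8·1550 − 9604 = 2796
  √(671·2796) = √1876116 = 1369.7138
r = 1238 / 1369.7138 = 0.9038

0.9038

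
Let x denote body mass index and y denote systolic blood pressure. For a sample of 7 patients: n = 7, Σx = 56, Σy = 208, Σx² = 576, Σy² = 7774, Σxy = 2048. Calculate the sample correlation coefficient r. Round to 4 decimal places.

0.8503

Numerator: nΣxy − (Σx)(Σy) = 7·2048 − (56)(208) = 2688
Denominator: √[(nΣx²−(Σx)²)(nΣy²−(Σy)²)]
  nΣx²−(Σx)² = 7·576 − 3136 = 896;  nΣy²−(Σy)² = 7·7774 − 43264 = 11154
  √(896·11154) = √9993984 = 3161.3263
r = 2688 / 3161.3263 = 0.8503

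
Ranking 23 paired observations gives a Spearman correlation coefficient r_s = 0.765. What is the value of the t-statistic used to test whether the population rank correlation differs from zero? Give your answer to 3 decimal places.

5.443

1 − r_s² = 1 − 0.585225 = 0.414775;  √(1−r_s²) = 0.644030
√(n−2) = √21 = 4.582576
t = r_s·√(n−2)/√(1−r_s²) = 0.765 · 4.582576 / 0.644030 = 5.443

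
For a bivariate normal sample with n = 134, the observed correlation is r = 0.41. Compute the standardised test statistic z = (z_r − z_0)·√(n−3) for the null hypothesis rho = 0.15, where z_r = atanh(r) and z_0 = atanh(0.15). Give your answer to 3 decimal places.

Fisher z: atanh(0.41) = 0.435611, atanh(0.15) = 0.151140
z = (z_r − z_0)·√(n−3) = (0.435611 − 0.151140)·√131 = 0.284471 · 11.445523 = 3.256

3.256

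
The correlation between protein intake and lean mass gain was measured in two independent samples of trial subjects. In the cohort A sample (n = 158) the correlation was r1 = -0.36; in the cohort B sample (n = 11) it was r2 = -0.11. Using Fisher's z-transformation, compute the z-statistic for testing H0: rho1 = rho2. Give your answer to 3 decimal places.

z1 = atanh(-0.36) = -0.376886,  z2 = atanh(-0.11) = -0.110447
SE = √(1/(n1−3) + 1/(n2−3)) = √(1/155 + 1/8) = √(0.0064516 + 0.1250000) = √0.1314516 = 0.362563
z = (z1 − z2)/SE = (-0.376886 − (-0.110447)) / 0.362563 = -0.266439 / 0.362563 = -0.735

-0.735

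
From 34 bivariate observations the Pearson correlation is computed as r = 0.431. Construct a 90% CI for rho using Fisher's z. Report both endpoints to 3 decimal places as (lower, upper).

Fisher z: z_r = atanh(r) = ½·ln((1+0.431)/(1−0.431)) = 0.461124
SE(z) = 1/√(n−3) = 1/√31 = 0.179605
90% ⇒ z* = 1.645; margin = 1.645·0.179605 = 0.295450
CI on z-scale: (0.165674, 0.756574)
Back-transform: tanh(0.165674) = 0.164175, tanh(0.756574) = 0.639055

(0.164, 0.639)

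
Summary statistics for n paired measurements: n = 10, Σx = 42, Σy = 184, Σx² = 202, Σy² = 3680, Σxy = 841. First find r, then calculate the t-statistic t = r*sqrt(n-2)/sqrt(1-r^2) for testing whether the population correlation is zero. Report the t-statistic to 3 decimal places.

3.591

Numerator: nΣxy − (Σx)(Σy) = 10·841 − (42)(184) = 682
Denominator: √[(nΣx²−(Σx)²)(nΣy²−(Σy)²)]
  nΣx²−(Σx)² = 10·202 − 1764 = 256;  nΣy²−(Σy)² = 10·3680 − 33856 = 2944
  √(256·2944) = √753664 = 868.1382
r = 682 / 868.1382 = 0.7856
t = r·√(n−2)/√(1−r²) = 0.7856·√8 / √(1−0.617167) = 2.222012 / 0.618735 = 3.591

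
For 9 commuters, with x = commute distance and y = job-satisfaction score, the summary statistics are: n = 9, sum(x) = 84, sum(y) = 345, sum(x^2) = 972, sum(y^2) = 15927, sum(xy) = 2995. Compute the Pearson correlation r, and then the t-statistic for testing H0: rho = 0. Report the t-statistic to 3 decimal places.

-0.880

Numerator: nΣxy − (Σx)(Σy) = 9·2995 − (84)(345) = -2025
Denominator: √[(nΣx²−(Σx)²)(nΣy²−(Σy)²)]
  nΣx²−(Σx)² = 9·972 − 7056 = 1692;  nΣy²−(Σy)² = 9·15927 − 119025 = 24318
  √(1692·24318) = √41146056 = 6414.5192
r = -2025 / 6414.5192 = -0.3157
t = r·√(n−2)/√(1−r²) = -0.3157·√7 / √(1−0.099666) = -0.835264 / 0.948859 = -0.880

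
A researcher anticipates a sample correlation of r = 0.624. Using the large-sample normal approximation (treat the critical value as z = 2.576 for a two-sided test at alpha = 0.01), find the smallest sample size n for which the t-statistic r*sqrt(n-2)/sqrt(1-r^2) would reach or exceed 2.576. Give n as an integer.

13

r√(n−2)/√(1−r²) ≥ 2.576  ⇔  n−2 ≥ (2.576)²·(1−r²)/r²
(1−r²)/r² = (1−0.389376)/0.389376 = 1.5682
n ≥ 2 + 6.635776·1.5682 = 2 + 10.4062 = 12.4062
⌈12.4062⌉ = 13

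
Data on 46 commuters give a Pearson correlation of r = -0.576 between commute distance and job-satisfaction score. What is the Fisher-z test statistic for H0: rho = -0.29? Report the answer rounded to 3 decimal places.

z_r = atanh(-0.576) = -0.656456,  z_0 = atanh(-0.29) = -0.298566
SE = 1/√(n−3) = 1/√43 = 0.152499
z = (z_r − z_0)/SE = (-0.656456 − (-0.298566)) / 0.152499 = -0.357890 / 0.152499 = -2.347

-2.347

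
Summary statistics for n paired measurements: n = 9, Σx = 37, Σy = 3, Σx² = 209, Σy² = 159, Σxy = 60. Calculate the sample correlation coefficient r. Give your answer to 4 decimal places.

0.5028

Numerator: nΣxy − (Σx)(Σy) = 9·60 − (37)(3) = 429
Denominator: √[(nΣx²−(Σx)²)(nΣy²−(Σy)²)]
  nΣx²−(Σx)² = 9·209 − 1369 = 512;  nΣy²−(Σy)² = 9·159 − 9 = 1422
  √(512·1422) = √728064 = 853.2667
r = 429 / 853.2667 = 0.5028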